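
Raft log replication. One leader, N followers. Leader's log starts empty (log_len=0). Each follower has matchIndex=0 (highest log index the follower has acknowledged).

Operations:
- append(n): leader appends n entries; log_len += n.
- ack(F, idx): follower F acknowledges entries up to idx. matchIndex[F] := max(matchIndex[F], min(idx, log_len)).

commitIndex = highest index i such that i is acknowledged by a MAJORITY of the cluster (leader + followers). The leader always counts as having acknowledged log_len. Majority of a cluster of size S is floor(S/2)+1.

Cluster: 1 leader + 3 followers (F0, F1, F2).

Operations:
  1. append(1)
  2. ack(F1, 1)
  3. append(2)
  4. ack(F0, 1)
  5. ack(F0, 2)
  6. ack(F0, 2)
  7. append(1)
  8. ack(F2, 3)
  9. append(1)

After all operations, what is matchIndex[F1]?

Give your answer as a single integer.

Answer: 1

Derivation:
Op 1: append 1 -> log_len=1
Op 2: F1 acks idx 1 -> match: F0=0 F1=1 F2=0; commitIndex=0
Op 3: append 2 -> log_len=3
Op 4: F0 acks idx 1 -> match: F0=1 F1=1 F2=0; commitIndex=1
Op 5: F0 acks idx 2 -> match: F0=2 F1=1 F2=0; commitIndex=1
Op 6: F0 acks idx 2 -> match: F0=2 F1=1 F2=0; commitIndex=1
Op 7: append 1 -> log_len=4
Op 8: F2 acks idx 3 -> match: F0=2 F1=1 F2=3; commitIndex=2
Op 9: append 1 -> log_len=5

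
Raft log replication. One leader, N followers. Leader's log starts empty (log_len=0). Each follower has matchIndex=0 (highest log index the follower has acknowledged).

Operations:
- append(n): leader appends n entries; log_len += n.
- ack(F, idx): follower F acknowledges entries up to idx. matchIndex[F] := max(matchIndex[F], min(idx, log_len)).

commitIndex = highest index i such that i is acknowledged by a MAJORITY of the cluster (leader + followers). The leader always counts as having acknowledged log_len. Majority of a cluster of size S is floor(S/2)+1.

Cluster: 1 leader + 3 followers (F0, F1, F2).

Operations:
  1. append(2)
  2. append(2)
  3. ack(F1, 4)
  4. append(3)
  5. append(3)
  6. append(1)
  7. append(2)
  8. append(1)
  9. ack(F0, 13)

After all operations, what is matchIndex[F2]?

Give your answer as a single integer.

Op 1: append 2 -> log_len=2
Op 2: append 2 -> log_len=4
Op 3: F1 acks idx 4 -> match: F0=0 F1=4 F2=0; commitIndex=0
Op 4: append 3 -> log_len=7
Op 5: append 3 -> log_len=10
Op 6: append 1 -> log_len=11
Op 7: append 2 -> log_len=13
Op 8: append 1 -> log_len=14
Op 9: F0 acks idx 13 -> match: F0=13 F1=4 F2=0; commitIndex=4

Answer: 0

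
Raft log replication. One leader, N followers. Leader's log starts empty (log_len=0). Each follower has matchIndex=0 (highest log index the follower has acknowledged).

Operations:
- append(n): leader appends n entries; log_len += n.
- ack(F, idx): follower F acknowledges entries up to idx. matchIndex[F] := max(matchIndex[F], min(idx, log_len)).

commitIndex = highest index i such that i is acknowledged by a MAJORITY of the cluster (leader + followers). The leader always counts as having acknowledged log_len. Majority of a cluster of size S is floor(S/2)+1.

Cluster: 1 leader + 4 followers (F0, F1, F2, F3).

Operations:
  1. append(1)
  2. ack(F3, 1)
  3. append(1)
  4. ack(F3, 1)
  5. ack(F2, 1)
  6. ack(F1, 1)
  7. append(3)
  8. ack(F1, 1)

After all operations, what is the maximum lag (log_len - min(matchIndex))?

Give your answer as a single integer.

Answer: 5

Derivation:
Op 1: append 1 -> log_len=1
Op 2: F3 acks idx 1 -> match: F0=0 F1=0 F2=0 F3=1; commitIndex=0
Op 3: append 1 -> log_len=2
Op 4: F3 acks idx 1 -> match: F0=0 F1=0 F2=0 F3=1; commitIndex=0
Op 5: F2 acks idx 1 -> match: F0=0 F1=0 F2=1 F3=1; commitIndex=1
Op 6: F1 acks idx 1 -> match: F0=0 F1=1 F2=1 F3=1; commitIndex=1
Op 7: append 3 -> log_len=5
Op 8: F1 acks idx 1 -> match: F0=0 F1=1 F2=1 F3=1; commitIndex=1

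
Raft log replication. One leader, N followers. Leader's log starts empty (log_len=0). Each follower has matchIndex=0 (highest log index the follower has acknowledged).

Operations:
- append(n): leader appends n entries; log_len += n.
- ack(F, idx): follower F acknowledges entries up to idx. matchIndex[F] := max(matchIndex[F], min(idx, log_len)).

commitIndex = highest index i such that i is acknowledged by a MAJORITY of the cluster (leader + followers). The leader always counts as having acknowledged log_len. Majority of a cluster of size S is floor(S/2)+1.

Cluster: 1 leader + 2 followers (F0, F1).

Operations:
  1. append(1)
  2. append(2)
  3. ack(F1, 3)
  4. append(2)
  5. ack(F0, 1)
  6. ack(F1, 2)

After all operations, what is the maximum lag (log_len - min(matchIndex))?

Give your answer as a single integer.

Op 1: append 1 -> log_len=1
Op 2: append 2 -> log_len=3
Op 3: F1 acks idx 3 -> match: F0=0 F1=3; commitIndex=3
Op 4: append 2 -> log_len=5
Op 5: F0 acks idx 1 -> match: F0=1 F1=3; commitIndex=3
Op 6: F1 acks idx 2 -> match: F0=1 F1=3; commitIndex=3

Answer: 4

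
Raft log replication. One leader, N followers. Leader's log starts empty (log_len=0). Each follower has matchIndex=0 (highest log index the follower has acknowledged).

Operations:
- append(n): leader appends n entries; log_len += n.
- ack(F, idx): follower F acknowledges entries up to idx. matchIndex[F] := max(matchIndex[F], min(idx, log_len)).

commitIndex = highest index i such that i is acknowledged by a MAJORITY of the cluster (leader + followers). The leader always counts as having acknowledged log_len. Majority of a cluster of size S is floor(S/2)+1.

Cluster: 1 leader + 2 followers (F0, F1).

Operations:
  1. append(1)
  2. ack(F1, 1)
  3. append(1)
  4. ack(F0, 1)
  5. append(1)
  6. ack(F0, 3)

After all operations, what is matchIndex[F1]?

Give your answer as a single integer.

Op 1: append 1 -> log_len=1
Op 2: F1 acks idx 1 -> match: F0=0 F1=1; commitIndex=1
Op 3: append 1 -> log_len=2
Op 4: F0 acks idx 1 -> match: F0=1 F1=1; commitIndex=1
Op 5: append 1 -> log_len=3
Op 6: F0 acks idx 3 -> match: F0=3 F1=1; commitIndex=3

Answer: 1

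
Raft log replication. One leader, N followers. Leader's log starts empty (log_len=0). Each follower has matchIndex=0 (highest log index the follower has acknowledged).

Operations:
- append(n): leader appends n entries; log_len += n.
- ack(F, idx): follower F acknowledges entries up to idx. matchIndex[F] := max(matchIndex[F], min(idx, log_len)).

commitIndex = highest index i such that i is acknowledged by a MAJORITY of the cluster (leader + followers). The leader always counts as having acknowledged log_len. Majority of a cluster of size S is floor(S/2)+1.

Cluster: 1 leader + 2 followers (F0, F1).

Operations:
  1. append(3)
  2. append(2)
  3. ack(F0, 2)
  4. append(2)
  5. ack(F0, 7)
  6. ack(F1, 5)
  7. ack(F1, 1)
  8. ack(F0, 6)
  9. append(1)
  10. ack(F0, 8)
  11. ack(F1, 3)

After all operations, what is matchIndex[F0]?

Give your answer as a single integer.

Answer: 8

Derivation:
Op 1: append 3 -> log_len=3
Op 2: append 2 -> log_len=5
Op 3: F0 acks idx 2 -> match: F0=2 F1=0; commitIndex=2
Op 4: append 2 -> log_len=7
Op 5: F0 acks idx 7 -> match: F0=7 F1=0; commitIndex=7
Op 6: F1 acks idx 5 -> match: F0=7 F1=5; commitIndex=7
Op 7: F1 acks idx 1 -> match: F0=7 F1=5; commitIndex=7
Op 8: F0 acks idx 6 -> match: F0=7 F1=5; commitIndex=7
Op 9: append 1 -> log_len=8
Op 10: F0 acks idx 8 -> match: F0=8 F1=5; commitIndex=8
Op 11: F1 acks idx 3 -> match: F0=8 F1=5; commitIndex=8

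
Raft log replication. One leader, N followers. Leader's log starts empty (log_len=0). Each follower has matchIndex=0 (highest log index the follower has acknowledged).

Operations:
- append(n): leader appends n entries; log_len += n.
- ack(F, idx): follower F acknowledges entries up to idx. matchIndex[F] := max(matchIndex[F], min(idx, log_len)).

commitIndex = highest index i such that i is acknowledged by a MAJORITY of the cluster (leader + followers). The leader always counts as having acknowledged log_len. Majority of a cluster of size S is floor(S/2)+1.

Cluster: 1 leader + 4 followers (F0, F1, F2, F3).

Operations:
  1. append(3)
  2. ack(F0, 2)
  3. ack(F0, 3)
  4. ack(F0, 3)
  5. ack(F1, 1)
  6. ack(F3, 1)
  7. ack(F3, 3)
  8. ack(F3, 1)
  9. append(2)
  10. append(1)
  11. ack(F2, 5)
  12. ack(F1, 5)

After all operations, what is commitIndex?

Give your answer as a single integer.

Op 1: append 3 -> log_len=3
Op 2: F0 acks idx 2 -> match: F0=2 F1=0 F2=0 F3=0; commitIndex=0
Op 3: F0 acks idx 3 -> match: F0=3 F1=0 F2=0 F3=0; commitIndex=0
Op 4: F0 acks idx 3 -> match: F0=3 F1=0 F2=0 F3=0; commitIndex=0
Op 5: F1 acks idx 1 -> match: F0=3 F1=1 F2=0 F3=0; commitIndex=1
Op 6: F3 acks idx 1 -> match: F0=3 F1=1 F2=0 F3=1; commitIndex=1
Op 7: F3 acks idx 3 -> match: F0=3 F1=1 F2=0 F3=3; commitIndex=3
Op 8: F3 acks idx 1 -> match: F0=3 F1=1 F2=0 F3=3; commitIndex=3
Op 9: append 2 -> log_len=5
Op 10: append 1 -> log_len=6
Op 11: F2 acks idx 5 -> match: F0=3 F1=1 F2=5 F3=3; commitIndex=3
Op 12: F1 acks idx 5 -> match: F0=3 F1=5 F2=5 F3=3; commitIndex=5

Answer: 5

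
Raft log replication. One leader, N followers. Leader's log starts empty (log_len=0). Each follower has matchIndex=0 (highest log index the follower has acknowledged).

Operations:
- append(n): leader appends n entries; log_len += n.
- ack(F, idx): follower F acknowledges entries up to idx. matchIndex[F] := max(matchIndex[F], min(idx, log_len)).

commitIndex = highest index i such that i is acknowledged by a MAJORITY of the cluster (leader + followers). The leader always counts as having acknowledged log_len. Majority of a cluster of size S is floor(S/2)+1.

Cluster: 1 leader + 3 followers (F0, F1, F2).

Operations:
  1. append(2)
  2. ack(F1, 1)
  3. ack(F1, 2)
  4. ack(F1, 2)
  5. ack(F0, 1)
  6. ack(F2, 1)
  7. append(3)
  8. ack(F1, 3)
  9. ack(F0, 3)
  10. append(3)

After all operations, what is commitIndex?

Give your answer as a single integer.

Answer: 3

Derivation:
Op 1: append 2 -> log_len=2
Op 2: F1 acks idx 1 -> match: F0=0 F1=1 F2=0; commitIndex=0
Op 3: F1 acks idx 2 -> match: F0=0 F1=2 F2=0; commitIndex=0
Op 4: F1 acks idx 2 -> match: F0=0 F1=2 F2=0; commitIndex=0
Op 5: F0 acks idx 1 -> match: F0=1 F1=2 F2=0; commitIndex=1
Op 6: F2 acks idx 1 -> match: F0=1 F1=2 F2=1; commitIndex=1
Op 7: append 3 -> log_len=5
Op 8: F1 acks idx 3 -> match: F0=1 F1=3 F2=1; commitIndex=1
Op 9: F0 acks idx 3 -> match: F0=3 F1=3 F2=1; commitIndex=3
Op 10: append 3 -> log_len=8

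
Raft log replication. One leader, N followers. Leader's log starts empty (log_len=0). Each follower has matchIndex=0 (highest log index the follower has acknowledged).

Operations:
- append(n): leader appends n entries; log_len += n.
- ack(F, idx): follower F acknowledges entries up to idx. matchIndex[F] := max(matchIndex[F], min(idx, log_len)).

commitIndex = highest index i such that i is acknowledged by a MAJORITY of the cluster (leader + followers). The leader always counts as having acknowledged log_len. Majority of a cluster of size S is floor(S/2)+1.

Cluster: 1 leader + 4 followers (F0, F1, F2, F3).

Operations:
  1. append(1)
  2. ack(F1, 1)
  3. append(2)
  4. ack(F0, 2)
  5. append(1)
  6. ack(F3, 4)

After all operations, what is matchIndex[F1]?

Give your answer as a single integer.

Op 1: append 1 -> log_len=1
Op 2: F1 acks idx 1 -> match: F0=0 F1=1 F2=0 F3=0; commitIndex=0
Op 3: append 2 -> log_len=3
Op 4: F0 acks idx 2 -> match: F0=2 F1=1 F2=0 F3=0; commitIndex=1
Op 5: append 1 -> log_len=4
Op 6: F3 acks idx 4 -> match: F0=2 F1=1 F2=0 F3=4; commitIndex=2

Answer: 1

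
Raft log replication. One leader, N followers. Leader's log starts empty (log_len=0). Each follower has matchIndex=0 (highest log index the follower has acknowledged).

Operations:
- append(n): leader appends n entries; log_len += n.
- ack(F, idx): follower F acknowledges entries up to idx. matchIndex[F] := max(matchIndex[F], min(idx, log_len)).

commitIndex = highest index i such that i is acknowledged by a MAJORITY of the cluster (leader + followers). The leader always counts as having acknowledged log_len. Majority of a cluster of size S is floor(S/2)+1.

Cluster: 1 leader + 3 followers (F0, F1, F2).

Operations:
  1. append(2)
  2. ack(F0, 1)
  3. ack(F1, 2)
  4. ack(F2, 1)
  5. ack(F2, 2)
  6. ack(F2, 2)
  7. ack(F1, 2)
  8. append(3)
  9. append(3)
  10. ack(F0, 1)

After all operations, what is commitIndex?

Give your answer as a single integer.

Op 1: append 2 -> log_len=2
Op 2: F0 acks idx 1 -> match: F0=1 F1=0 F2=0; commitIndex=0
Op 3: F1 acks idx 2 -> match: F0=1 F1=2 F2=0; commitIndex=1
Op 4: F2 acks idx 1 -> match: F0=1 F1=2 F2=1; commitIndex=1
Op 5: F2 acks idx 2 -> match: F0=1 F1=2 F2=2; commitIndex=2
Op 6: F2 acks idx 2 -> match: F0=1 F1=2 F2=2; commitIndex=2
Op 7: F1 acks idx 2 -> match: F0=1 F1=2 F2=2; commitIndex=2
Op 8: append 3 -> log_len=5
Op 9: append 3 -> log_len=8
Op 10: F0 acks idx 1 -> match: F0=1 F1=2 F2=2; commitIndex=2

Answer: 2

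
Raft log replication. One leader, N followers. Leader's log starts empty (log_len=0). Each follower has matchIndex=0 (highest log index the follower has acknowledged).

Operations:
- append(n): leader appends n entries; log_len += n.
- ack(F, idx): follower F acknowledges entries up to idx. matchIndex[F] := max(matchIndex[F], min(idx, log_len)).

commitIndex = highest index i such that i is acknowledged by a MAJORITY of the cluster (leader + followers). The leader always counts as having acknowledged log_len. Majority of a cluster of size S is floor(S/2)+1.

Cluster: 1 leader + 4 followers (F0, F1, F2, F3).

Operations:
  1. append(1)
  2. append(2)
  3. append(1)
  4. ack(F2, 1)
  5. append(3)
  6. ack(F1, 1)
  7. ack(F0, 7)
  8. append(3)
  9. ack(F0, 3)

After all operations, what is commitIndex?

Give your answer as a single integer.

Answer: 1

Derivation:
Op 1: append 1 -> log_len=1
Op 2: append 2 -> log_len=3
Op 3: append 1 -> log_len=4
Op 4: F2 acks idx 1 -> match: F0=0 F1=0 F2=1 F3=0; commitIndex=0
Op 5: append 3 -> log_len=7
Op 6: F1 acks idx 1 -> match: F0=0 F1=1 F2=1 F3=0; commitIndex=1
Op 7: F0 acks idx 7 -> match: F0=7 F1=1 F2=1 F3=0; commitIndex=1
Op 8: append 3 -> log_len=10
Op 9: F0 acks idx 3 -> match: F0=7 F1=1 F2=1 F3=0; commitIndex=1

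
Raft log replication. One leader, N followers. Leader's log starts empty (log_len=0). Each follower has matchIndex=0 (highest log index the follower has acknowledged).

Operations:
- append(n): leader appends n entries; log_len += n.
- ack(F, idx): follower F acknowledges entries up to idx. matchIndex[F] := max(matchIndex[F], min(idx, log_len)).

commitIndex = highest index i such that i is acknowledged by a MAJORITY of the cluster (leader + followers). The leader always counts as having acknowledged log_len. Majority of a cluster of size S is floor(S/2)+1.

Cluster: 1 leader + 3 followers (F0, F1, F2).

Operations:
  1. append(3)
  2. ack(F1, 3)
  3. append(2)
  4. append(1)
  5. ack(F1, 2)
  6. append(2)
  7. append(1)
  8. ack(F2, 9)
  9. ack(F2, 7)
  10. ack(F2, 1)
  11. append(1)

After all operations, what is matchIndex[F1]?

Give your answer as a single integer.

Op 1: append 3 -> log_len=3
Op 2: F1 acks idx 3 -> match: F0=0 F1=3 F2=0; commitIndex=0
Op 3: append 2 -> log_len=5
Op 4: append 1 -> log_len=6
Op 5: F1 acks idx 2 -> match: F0=0 F1=3 F2=0; commitIndex=0
Op 6: append 2 -> log_len=8
Op 7: append 1 -> log_len=9
Op 8: F2 acks idx 9 -> match: F0=0 F1=3 F2=9; commitIndex=3
Op 9: F2 acks idx 7 -> match: F0=0 F1=3 F2=9; commitIndex=3
Op 10: F2 acks idx 1 -> match: F0=0 F1=3 F2=9; commitIndex=3
Op 11: append 1 -> log_len=10

Answer: 3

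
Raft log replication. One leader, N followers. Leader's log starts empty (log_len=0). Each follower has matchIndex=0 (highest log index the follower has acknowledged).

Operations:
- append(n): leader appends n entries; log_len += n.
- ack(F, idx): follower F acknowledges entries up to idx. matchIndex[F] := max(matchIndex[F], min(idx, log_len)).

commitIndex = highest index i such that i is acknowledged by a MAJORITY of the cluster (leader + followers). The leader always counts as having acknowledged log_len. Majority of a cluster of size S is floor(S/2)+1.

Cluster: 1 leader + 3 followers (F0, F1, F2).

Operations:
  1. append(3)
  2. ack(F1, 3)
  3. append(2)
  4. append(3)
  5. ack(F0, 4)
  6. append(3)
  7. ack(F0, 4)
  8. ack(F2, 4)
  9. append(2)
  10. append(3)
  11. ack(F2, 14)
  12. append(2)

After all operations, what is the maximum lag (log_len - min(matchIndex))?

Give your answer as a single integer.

Answer: 15

Derivation:
Op 1: append 3 -> log_len=3
Op 2: F1 acks idx 3 -> match: F0=0 F1=3 F2=0; commitIndex=0
Op 3: append 2 -> log_len=5
Op 4: append 3 -> log_len=8
Op 5: F0 acks idx 4 -> match: F0=4 F1=3 F2=0; commitIndex=3
Op 6: append 3 -> log_len=11
Op 7: F0 acks idx 4 -> match: F0=4 F1=3 F2=0; commitIndex=3
Op 8: F2 acks idx 4 -> match: F0=4 F1=3 F2=4; commitIndex=4
Op 9: append 2 -> log_len=13
Op 10: append 3 -> log_len=16
Op 11: F2 acks idx 14 -> match: F0=4 F1=3 F2=14; commitIndex=4
Op 12: append 2 -> log_len=18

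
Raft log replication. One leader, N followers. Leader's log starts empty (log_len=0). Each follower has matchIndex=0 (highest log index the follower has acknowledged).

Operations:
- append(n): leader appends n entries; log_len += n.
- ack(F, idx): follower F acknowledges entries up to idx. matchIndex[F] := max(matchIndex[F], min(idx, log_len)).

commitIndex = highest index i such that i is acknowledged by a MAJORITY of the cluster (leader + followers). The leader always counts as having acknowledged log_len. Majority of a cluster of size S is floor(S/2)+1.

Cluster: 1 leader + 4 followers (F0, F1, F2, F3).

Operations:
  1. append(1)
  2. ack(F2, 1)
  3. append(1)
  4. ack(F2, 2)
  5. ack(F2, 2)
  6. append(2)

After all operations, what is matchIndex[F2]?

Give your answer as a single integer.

Answer: 2

Derivation:
Op 1: append 1 -> log_len=1
Op 2: F2 acks idx 1 -> match: F0=0 F1=0 F2=1 F3=0; commitIndex=0
Op 3: append 1 -> log_len=2
Op 4: F2 acks idx 2 -> match: F0=0 F1=0 F2=2 F3=0; commitIndex=0
Op 5: F2 acks idx 2 -> match: F0=0 F1=0 F2=2 F3=0; commitIndex=0
Op 6: append 2 -> log_len=4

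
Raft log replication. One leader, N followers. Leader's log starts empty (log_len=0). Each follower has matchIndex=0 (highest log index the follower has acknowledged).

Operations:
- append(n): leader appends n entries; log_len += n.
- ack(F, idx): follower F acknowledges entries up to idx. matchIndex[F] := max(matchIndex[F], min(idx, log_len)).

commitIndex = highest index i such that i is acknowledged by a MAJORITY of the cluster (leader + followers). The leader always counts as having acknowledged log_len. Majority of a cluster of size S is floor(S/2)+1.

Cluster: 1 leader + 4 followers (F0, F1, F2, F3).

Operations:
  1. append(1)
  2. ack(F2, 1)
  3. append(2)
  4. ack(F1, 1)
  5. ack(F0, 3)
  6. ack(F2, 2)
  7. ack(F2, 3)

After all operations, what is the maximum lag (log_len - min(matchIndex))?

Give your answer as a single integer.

Op 1: append 1 -> log_len=1
Op 2: F2 acks idx 1 -> match: F0=0 F1=0 F2=1 F3=0; commitIndex=0
Op 3: append 2 -> log_len=3
Op 4: F1 acks idx 1 -> match: F0=0 F1=1 F2=1 F3=0; commitIndex=1
Op 5: F0 acks idx 3 -> match: F0=3 F1=1 F2=1 F3=0; commitIndex=1
Op 6: F2 acks idx 2 -> match: F0=3 F1=1 F2=2 F3=0; commitIndex=2
Op 7: F2 acks idx 3 -> match: F0=3 F1=1 F2=3 F3=0; commitIndex=3

Answer: 3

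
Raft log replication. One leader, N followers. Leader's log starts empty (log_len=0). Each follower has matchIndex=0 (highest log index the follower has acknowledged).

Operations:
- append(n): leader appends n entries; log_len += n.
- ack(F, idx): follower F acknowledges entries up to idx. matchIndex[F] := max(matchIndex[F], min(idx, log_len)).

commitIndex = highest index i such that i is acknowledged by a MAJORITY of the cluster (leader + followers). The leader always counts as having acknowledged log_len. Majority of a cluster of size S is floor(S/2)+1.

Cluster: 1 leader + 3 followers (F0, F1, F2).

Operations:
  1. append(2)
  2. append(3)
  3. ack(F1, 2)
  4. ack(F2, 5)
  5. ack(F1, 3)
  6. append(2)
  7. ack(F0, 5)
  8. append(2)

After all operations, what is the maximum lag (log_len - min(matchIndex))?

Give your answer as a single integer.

Op 1: append 2 -> log_len=2
Op 2: append 3 -> log_len=5
Op 3: F1 acks idx 2 -> match: F0=0 F1=2 F2=0; commitIndex=0
Op 4: F2 acks idx 5 -> match: F0=0 F1=2 F2=5; commitIndex=2
Op 5: F1 acks idx 3 -> match: F0=0 F1=3 F2=5; commitIndex=3
Op 6: append 2 -> log_len=7
Op 7: F0 acks idx 5 -> match: F0=5 F1=3 F2=5; commitIndex=5
Op 8: append 2 -> log_len=9

Answer: 6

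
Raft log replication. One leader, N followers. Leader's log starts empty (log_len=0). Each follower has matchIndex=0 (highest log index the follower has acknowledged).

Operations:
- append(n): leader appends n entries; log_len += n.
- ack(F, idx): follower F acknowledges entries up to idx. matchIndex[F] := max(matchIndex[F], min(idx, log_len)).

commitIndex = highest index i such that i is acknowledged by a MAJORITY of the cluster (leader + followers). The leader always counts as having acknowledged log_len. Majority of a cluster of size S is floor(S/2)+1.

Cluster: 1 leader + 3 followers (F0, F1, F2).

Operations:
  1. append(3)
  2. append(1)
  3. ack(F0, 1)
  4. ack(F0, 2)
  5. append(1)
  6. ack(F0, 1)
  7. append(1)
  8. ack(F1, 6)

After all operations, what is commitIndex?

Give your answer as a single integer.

Op 1: append 3 -> log_len=3
Op 2: append 1 -> log_len=4
Op 3: F0 acks idx 1 -> match: F0=1 F1=0 F2=0; commitIndex=0
Op 4: F0 acks idx 2 -> match: F0=2 F1=0 F2=0; commitIndex=0
Op 5: append 1 -> log_len=5
Op 6: F0 acks idx 1 -> match: F0=2 F1=0 F2=0; commitIndex=0
Op 7: append 1 -> log_len=6
Op 8: F1 acks idx 6 -> match: F0=2 F1=6 F2=0; commitIndex=2

Answer: 2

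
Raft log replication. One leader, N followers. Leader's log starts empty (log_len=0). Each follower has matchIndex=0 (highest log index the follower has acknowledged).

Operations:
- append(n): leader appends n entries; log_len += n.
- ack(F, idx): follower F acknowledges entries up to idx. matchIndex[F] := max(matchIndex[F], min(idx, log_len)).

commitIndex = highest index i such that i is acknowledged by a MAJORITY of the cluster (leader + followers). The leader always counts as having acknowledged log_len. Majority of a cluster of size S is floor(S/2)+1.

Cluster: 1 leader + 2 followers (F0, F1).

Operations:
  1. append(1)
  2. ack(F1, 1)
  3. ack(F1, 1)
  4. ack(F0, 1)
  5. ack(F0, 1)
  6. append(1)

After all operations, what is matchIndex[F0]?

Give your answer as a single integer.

Answer: 1

Derivation:
Op 1: append 1 -> log_len=1
Op 2: F1 acks idx 1 -> match: F0=0 F1=1; commitIndex=1
Op 3: F1 acks idx 1 -> match: F0=0 F1=1; commitIndex=1
Op 4: F0 acks idx 1 -> match: F0=1 F1=1; commitIndex=1
Op 5: F0 acks idx 1 -> match: F0=1 F1=1; commitIndex=1
Op 6: append 1 -> log_len=2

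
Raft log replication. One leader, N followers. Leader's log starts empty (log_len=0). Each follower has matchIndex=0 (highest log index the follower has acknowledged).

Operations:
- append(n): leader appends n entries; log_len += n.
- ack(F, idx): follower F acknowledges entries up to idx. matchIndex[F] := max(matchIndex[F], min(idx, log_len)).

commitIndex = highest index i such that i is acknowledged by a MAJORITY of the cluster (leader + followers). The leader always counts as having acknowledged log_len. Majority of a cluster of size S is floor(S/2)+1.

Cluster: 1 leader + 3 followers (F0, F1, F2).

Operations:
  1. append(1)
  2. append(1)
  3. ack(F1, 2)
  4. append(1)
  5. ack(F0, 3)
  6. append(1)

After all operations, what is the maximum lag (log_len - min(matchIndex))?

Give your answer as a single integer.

Answer: 4

Derivation:
Op 1: append 1 -> log_len=1
Op 2: append 1 -> log_len=2
Op 3: F1 acks idx 2 -> match: F0=0 F1=2 F2=0; commitIndex=0
Op 4: append 1 -> log_len=3
Op 5: F0 acks idx 3 -> match: F0=3 F1=2 F2=0; commitIndex=2
Op 6: append 1 -> log_len=4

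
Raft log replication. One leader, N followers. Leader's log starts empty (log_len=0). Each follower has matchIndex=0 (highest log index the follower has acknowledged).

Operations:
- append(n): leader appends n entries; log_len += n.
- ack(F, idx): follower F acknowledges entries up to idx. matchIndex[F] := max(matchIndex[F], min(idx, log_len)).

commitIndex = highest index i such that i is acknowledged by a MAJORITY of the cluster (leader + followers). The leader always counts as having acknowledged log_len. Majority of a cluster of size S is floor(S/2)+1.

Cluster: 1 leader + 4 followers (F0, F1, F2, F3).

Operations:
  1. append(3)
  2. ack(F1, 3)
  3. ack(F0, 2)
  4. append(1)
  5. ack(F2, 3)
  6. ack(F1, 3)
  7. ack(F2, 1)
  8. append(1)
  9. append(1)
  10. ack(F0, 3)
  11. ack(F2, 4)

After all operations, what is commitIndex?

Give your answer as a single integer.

Op 1: append 3 -> log_len=3
Op 2: F1 acks idx 3 -> match: F0=0 F1=3 F2=0 F3=0; commitIndex=0
Op 3: F0 acks idx 2 -> match: F0=2 F1=3 F2=0 F3=0; commitIndex=2
Op 4: append 1 -> log_len=4
Op 5: F2 acks idx 3 -> match: F0=2 F1=3 F2=3 F3=0; commitIndex=3
Op 6: F1 acks idx 3 -> match: F0=2 F1=3 F2=3 F3=0; commitIndex=3
Op 7: F2 acks idx 1 -> match: F0=2 F1=3 F2=3 F3=0; commitIndex=3
Op 8: append 1 -> log_len=5
Op 9: append 1 -> log_len=6
Op 10: F0 acks idx 3 -> match: F0=3 F1=3 F2=3 F3=0; commitIndex=3
Op 11: F2 acks idx 4 -> match: F0=3 F1=3 F2=4 F3=0; commitIndex=3

Answer: 3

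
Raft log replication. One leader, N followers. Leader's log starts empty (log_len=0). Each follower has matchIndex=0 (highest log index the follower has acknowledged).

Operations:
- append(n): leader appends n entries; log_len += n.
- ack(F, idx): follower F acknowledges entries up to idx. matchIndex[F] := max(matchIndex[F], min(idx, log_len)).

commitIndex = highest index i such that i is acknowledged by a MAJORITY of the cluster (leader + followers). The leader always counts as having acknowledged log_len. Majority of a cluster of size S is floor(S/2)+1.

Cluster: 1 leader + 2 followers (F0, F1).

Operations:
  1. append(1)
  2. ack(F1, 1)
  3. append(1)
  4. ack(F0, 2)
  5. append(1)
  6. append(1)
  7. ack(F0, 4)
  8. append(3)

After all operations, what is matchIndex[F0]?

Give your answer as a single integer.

Op 1: append 1 -> log_len=1
Op 2: F1 acks idx 1 -> match: F0=0 F1=1; commitIndex=1
Op 3: append 1 -> log_len=2
Op 4: F0 acks idx 2 -> match: F0=2 F1=1; commitIndex=2
Op 5: append 1 -> log_len=3
Op 6: append 1 -> log_len=4
Op 7: F0 acks idx 4 -> match: F0=4 F1=1; commitIndex=4
Op 8: append 3 -> log_len=7

Answer: 4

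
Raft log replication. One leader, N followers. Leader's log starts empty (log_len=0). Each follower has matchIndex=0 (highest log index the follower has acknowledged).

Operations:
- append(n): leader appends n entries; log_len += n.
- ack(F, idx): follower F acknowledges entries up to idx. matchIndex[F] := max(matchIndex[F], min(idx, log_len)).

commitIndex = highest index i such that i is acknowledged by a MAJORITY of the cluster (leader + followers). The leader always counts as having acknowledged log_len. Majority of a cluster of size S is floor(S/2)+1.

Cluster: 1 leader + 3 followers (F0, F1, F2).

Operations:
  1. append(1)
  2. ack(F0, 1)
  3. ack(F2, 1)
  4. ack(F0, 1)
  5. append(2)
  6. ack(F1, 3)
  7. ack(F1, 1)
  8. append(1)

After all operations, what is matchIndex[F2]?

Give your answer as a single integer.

Answer: 1

Derivation:
Op 1: append 1 -> log_len=1
Op 2: F0 acks idx 1 -> match: F0=1 F1=0 F2=0; commitIndex=0
Op 3: F2 acks idx 1 -> match: F0=1 F1=0 F2=1; commitIndex=1
Op 4: F0 acks idx 1 -> match: F0=1 F1=0 F2=1; commitIndex=1
Op 5: append 2 -> log_len=3
Op 6: F1 acks idx 3 -> match: F0=1 F1=3 F2=1; commitIndex=1
Op 7: F1 acks idx 1 -> match: F0=1 F1=3 F2=1; commitIndex=1
Op 8: append 1 -> log_len=4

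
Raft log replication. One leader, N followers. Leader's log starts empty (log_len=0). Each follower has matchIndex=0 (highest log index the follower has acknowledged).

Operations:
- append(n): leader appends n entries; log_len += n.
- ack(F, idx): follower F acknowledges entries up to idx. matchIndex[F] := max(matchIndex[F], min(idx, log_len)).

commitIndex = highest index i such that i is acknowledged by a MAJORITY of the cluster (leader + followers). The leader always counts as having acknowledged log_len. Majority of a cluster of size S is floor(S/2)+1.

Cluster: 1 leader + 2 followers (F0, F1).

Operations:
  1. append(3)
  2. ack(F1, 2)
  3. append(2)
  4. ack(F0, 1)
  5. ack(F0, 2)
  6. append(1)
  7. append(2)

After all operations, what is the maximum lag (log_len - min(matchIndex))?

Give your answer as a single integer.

Op 1: append 3 -> log_len=3
Op 2: F1 acks idx 2 -> match: F0=0 F1=2; commitIndex=2
Op 3: append 2 -> log_len=5
Op 4: F0 acks idx 1 -> match: F0=1 F1=2; commitIndex=2
Op 5: F0 acks idx 2 -> match: F0=2 F1=2; commitIndex=2
Op 6: append 1 -> log_len=6
Op 7: append 2 -> log_len=8

Answer: 6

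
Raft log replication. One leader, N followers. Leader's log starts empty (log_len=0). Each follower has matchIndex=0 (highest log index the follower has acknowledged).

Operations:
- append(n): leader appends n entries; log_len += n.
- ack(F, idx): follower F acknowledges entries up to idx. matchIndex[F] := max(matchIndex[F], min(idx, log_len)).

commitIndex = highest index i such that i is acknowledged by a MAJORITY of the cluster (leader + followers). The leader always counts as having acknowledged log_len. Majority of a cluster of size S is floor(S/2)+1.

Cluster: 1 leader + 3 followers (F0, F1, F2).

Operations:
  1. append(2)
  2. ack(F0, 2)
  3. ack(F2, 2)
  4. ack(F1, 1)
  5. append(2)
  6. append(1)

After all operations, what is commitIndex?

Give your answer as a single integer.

Op 1: append 2 -> log_len=2
Op 2: F0 acks idx 2 -> match: F0=2 F1=0 F2=0; commitIndex=0
Op 3: F2 acks idx 2 -> match: F0=2 F1=0 F2=2; commitIndex=2
Op 4: F1 acks idx 1 -> match: F0=2 F1=1 F2=2; commitIndex=2
Op 5: append 2 -> log_len=4
Op 6: append 1 -> log_len=5

Answer: 2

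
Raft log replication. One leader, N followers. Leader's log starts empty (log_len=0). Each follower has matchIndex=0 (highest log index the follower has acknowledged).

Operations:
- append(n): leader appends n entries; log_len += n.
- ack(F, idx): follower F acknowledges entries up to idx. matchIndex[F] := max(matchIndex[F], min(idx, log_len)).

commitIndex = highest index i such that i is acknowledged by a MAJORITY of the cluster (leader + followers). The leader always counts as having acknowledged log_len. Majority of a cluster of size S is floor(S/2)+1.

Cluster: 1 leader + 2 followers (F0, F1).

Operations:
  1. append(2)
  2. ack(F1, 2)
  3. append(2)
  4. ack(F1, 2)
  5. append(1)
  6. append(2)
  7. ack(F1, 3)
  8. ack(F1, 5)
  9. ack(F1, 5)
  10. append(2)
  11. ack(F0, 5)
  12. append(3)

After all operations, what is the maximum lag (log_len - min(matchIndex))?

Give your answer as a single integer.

Op 1: append 2 -> log_len=2
Op 2: F1 acks idx 2 -> match: F0=0 F1=2; commitIndex=2
Op 3: append 2 -> log_len=4
Op 4: F1 acks idx 2 -> match: F0=0 F1=2; commitIndex=2
Op 5: append 1 -> log_len=5
Op 6: append 2 -> log_len=7
Op 7: F1 acks idx 3 -> match: F0=0 F1=3; commitIndex=3
Op 8: F1 acks idx 5 -> match: F0=0 F1=5; commitIndex=5
Op 9: F1 acks idx 5 -> match: F0=0 F1=5; commitIndex=5
Op 10: append 2 -> log_len=9
Op 11: F0 acks idx 5 -> match: F0=5 F1=5; commitIndex=5
Op 12: append 3 -> log_len=12

Answer: 7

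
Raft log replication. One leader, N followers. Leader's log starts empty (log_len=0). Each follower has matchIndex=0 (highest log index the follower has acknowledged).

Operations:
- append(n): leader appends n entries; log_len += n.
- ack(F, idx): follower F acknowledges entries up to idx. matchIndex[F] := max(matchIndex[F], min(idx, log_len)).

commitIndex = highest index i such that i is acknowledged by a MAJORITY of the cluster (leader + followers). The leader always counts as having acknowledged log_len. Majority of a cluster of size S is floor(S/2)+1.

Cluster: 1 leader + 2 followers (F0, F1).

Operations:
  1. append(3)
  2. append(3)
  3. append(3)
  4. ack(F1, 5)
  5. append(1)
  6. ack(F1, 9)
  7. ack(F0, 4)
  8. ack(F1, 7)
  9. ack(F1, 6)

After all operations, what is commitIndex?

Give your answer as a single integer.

Answer: 9

Derivation:
Op 1: append 3 -> log_len=3
Op 2: append 3 -> log_len=6
Op 3: append 3 -> log_len=9
Op 4: F1 acks idx 5 -> match: F0=0 F1=5; commitIndex=5
Op 5: append 1 -> log_len=10
Op 6: F1 acks idx 9 -> match: F0=0 F1=9; commitIndex=9
Op 7: F0 acks idx 4 -> match: F0=4 F1=9; commitIndex=9
Op 8: F1 acks idx 7 -> match: F0=4 F1=9; commitIndex=9
Op 9: F1 acks idx 6 -> match: F0=4 F1=9; commitIndex=9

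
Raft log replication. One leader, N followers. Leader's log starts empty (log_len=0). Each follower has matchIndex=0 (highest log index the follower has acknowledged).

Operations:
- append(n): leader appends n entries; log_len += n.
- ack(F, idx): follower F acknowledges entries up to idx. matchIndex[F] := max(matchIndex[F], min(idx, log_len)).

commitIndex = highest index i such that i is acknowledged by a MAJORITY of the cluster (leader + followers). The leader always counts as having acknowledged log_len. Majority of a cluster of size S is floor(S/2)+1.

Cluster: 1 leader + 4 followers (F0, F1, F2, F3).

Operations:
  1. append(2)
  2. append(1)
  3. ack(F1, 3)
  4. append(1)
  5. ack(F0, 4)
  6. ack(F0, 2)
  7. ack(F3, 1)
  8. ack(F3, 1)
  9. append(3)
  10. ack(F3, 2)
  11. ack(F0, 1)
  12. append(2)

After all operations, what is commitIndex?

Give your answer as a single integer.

Op 1: append 2 -> log_len=2
Op 2: append 1 -> log_len=3
Op 3: F1 acks idx 3 -> match: F0=0 F1=3 F2=0 F3=0; commitIndex=0
Op 4: append 1 -> log_len=4
Op 5: F0 acks idx 4 -> match: F0=4 F1=3 F2=0 F3=0; commitIndex=3
Op 6: F0 acks idx 2 -> match: F0=4 F1=3 F2=0 F3=0; commitIndex=3
Op 7: F3 acks idx 1 -> match: F0=4 F1=3 F2=0 F3=1; commitIndex=3
Op 8: F3 acks idx 1 -> match: F0=4 F1=3 F2=0 F3=1; commitIndex=3
Op 9: append 3 -> log_len=7
Op 10: F3 acks idx 2 -> match: F0=4 F1=3 F2=0 F3=2; commitIndex=3
Op 11: F0 acks idx 1 -> match: F0=4 F1=3 F2=0 F3=2; commitIndex=3
Op 12: append 2 -> log_len=9

Answer: 3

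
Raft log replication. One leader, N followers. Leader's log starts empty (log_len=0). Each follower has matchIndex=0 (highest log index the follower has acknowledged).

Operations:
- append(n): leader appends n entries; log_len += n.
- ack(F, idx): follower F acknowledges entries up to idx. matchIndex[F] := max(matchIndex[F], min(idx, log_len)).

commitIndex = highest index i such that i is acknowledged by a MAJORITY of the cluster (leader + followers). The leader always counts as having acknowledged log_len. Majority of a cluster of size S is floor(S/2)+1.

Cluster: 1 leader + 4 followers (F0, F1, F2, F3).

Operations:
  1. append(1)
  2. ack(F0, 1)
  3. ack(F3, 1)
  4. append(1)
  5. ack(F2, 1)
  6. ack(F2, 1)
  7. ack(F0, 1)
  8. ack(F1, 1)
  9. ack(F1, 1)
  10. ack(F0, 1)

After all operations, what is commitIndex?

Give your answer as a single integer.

Op 1: append 1 -> log_len=1
Op 2: F0 acks idx 1 -> match: F0=1 F1=0 F2=0 F3=0; commitIndex=0
Op 3: F3 acks idx 1 -> match: F0=1 F1=0 F2=0 F3=1; commitIndex=1
Op 4: append 1 -> log_len=2
Op 5: F2 acks idx 1 -> match: F0=1 F1=0 F2=1 F3=1; commitIndex=1
Op 6: F2 acks idx 1 -> match: F0=1 F1=0 F2=1 F3=1; commitIndex=1
Op 7: F0 acks idx 1 -> match: F0=1 F1=0 F2=1 F3=1; commitIndex=1
Op 8: F1 acks idx 1 -> match: F0=1 F1=1 F2=1 F3=1; commitIndex=1
Op 9: F1 acks idx 1 -> match: F0=1 F1=1 F2=1 F3=1; commitIndex=1
Op 10: F0 acks idx 1 -> match: F0=1 F1=1 F2=1 F3=1; commitIndex=1

Answer: 1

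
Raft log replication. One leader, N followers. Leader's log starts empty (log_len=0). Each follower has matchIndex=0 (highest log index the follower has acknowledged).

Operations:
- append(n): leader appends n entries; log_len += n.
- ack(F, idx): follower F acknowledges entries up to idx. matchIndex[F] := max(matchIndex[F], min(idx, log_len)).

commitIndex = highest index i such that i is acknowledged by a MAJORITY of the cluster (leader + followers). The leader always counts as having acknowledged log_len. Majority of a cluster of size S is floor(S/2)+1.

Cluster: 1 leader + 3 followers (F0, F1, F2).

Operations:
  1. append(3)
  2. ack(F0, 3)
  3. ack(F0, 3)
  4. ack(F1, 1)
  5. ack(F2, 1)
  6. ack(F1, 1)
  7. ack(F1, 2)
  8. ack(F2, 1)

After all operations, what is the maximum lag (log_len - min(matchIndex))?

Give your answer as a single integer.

Op 1: append 3 -> log_len=3
Op 2: F0 acks idx 3 -> match: F0=3 F1=0 F2=0; commitIndex=0
Op 3: F0 acks idx 3 -> match: F0=3 F1=0 F2=0; commitIndex=0
Op 4: F1 acks idx 1 -> match: F0=3 F1=1 F2=0; commitIndex=1
Op 5: F2 acks idx 1 -> match: F0=3 F1=1 F2=1; commitIndex=1
Op 6: F1 acks idx 1 -> match: F0=3 F1=1 F2=1; commitIndex=1
Op 7: F1 acks idx 2 -> match: F0=3 F1=2 F2=1; commitIndex=2
Op 8: F2 acks idx 1 -> match: F0=3 F1=2 F2=1; commitIndex=2

Answer: 2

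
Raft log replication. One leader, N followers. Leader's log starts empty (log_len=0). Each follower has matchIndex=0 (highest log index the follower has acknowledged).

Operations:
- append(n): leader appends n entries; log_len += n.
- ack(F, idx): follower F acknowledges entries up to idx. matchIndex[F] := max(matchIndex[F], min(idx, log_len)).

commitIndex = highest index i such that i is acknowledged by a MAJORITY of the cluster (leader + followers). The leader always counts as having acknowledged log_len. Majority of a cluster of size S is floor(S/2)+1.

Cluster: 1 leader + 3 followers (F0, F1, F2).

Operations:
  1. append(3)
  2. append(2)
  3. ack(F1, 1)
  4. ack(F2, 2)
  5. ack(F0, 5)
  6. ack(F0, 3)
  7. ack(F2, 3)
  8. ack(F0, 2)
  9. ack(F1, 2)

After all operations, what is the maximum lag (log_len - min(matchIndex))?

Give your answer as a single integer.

Answer: 3

Derivation:
Op 1: append 3 -> log_len=3
Op 2: append 2 -> log_len=5
Op 3: F1 acks idx 1 -> match: F0=0 F1=1 F2=0; commitIndex=0
Op 4: F2 acks idx 2 -> match: F0=0 F1=1 F2=2; commitIndex=1
Op 5: F0 acks idx 5 -> match: F0=5 F1=1 F2=2; commitIndex=2
Op 6: F0 acks idx 3 -> match: F0=5 F1=1 F2=2; commitIndex=2
Op 7: F2 acks idx 3 -> match: F0=5 F1=1 F2=3; commitIndex=3
Op 8: F0 acks idx 2 -> match: F0=5 F1=1 F2=3; commitIndex=3
Op 9: F1 acks idx 2 -> match: F0=5 F1=2 F2=3; commitIndex=3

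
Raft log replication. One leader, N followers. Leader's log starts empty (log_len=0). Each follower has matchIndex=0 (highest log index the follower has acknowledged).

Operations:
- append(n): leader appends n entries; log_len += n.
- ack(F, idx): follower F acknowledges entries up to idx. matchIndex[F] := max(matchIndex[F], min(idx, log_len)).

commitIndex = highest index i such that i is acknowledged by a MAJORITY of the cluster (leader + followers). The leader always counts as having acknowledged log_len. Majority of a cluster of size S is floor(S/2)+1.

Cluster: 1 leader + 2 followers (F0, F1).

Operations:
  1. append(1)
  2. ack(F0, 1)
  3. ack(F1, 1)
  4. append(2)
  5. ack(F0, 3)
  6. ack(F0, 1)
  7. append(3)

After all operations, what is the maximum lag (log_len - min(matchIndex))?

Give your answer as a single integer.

Answer: 5

Derivation:
Op 1: append 1 -> log_len=1
Op 2: F0 acks idx 1 -> match: F0=1 F1=0; commitIndex=1
Op 3: F1 acks idx 1 -> match: F0=1 F1=1; commitIndex=1
Op 4: append 2 -> log_len=3
Op 5: F0 acks idx 3 -> match: F0=3 F1=1; commitIndex=3
Op 6: F0 acks idx 1 -> match: F0=3 F1=1; commitIndex=3
Op 7: append 3 -> log_len=6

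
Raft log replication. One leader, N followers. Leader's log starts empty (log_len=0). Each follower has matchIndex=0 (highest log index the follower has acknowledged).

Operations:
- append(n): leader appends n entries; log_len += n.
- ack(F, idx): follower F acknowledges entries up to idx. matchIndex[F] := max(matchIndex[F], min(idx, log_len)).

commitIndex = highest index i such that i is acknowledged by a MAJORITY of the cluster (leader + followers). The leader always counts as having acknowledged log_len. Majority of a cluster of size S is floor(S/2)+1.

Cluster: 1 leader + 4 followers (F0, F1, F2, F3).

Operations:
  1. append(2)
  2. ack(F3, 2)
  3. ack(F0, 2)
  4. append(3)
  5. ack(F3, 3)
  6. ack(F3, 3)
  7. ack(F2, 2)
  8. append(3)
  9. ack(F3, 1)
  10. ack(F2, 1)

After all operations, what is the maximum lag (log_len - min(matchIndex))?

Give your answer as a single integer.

Op 1: append 2 -> log_len=2
Op 2: F3 acks idx 2 -> match: F0=0 F1=0 F2=0 F3=2; commitIndex=0
Op 3: F0 acks idx 2 -> match: F0=2 F1=0 F2=0 F3=2; commitIndex=2
Op 4: append 3 -> log_len=5
Op 5: F3 acks idx 3 -> match: F0=2 F1=0 F2=0 F3=3; commitIndex=2
Op 6: F3 acks idx 3 -> match: F0=2 F1=0 F2=0 F3=3; commitIndex=2
Op 7: F2 acks idx 2 -> match: F0=2 F1=0 F2=2 F3=3; commitIndex=2
Op 8: append 3 -> log_len=8
Op 9: F3 acks idx 1 -> match: F0=2 F1=0 F2=2 F3=3; commitIndex=2
Op 10: F2 acks idx 1 -> match: F0=2 F1=0 F2=2 F3=3; commitIndex=2

Answer: 8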